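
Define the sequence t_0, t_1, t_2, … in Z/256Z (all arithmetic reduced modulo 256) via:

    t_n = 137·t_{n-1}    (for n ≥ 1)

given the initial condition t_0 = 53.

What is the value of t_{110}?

37

t_1 = 137·53 = 93
t_2 = 137·93 = 197
t_3 = 137·197 = 109
t_4 = 137·109 = 85
t_5 = 137·85 = 125
t_6 = 137·125 = 229
t_7 = 137·229 = 141
t_8 = 137·141 = 117
t_9 = 137·117 = 157
t_10 = 137·157 = 5
t_11 = 137·5 = 173
t_12 = 137·173 = 149
t_13 = 137·149 = 189
t_14 = 137·189 = 37
t_15 = 137·37 = 205
t_16 = 137·205 = 181
t_17 = 137·181 = 221
t_18 = 137·221 = 69
t_19 = 137·69 = 237
t_20 = 137·237 = 213
t_21 = 137·213 = 253
t_22 = 137·253 = 101
t_23 = 137·101 = 13
t_24 = 137·13 = 245
t_25 = 137·245 = 29
t_26 = 137·29 = 133
t_27 = 137·133 = 45
t_28 = 137·45 = 21
t_29 = 137·21 = 61
t_30 = 137·61 = 165
t_31 = 137·165 = 77
t_32 = 137·77 = 53
(t_32) = (53) = (t_0), so the sequence has period 32.
110 ≡ 14 (mod 32), hence t_110 = t_14 = 37.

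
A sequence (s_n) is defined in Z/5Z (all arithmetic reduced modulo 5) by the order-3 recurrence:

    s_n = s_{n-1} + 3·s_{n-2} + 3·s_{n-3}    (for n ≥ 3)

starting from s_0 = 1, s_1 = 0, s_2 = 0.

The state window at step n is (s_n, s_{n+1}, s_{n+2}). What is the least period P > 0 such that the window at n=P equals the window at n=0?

20

n=0: window = (1, 0, 0)
n=1: window = (0, 0, 3)
n=2: window = (0, 3, 3)
n=3: window = (3, 3, 2)
n=4: window = (3, 2, 0)
n=5: window = (2, 0, 0)
n=6: window = (0, 0, 1)
n=7: window = (0, 1, 1)
n=8: window = (1, 1, 4)
n=9: window = (1, 4, 0)
n=10: window = (4, 0, 0)
n=11: window = (0, 0, 2)
n=12: window = (0, 2, 2)
n=13: window = (2, 2, 3)
n=14: window = (2, 3, 0)
n=15: window = (3, 0, 0)
n=16: window = (0, 0, 4)
n=17: window = (0, 4, 4)
n=18: window = (4, 4, 1)
n=19: window = (4, 1, 0)
n=20: window = (1, 0, 0)
window at n=20 equals window at n=0 → period = 20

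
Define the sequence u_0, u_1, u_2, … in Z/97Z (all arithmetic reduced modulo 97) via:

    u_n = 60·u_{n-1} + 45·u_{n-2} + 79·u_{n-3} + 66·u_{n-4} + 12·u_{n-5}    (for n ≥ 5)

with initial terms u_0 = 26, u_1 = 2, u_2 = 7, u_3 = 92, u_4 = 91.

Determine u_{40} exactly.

u_5 = 60·91 + 45·92 + 79·7 + 66·2 + 12·26 = 24
u_6 = 60·24 + 45·91 + 79·92 + 66·7 + 12·2 = 0
u_7 = 60·0 + 45·24 + 79·91 + 66·92 + 12·7 = 69
u_8 = 60·69 + 45·0 + 79·24 + 66·91 + 12·92 = 51
u_9 = 60·51 + 45·69 + 79·0 + 66·24 + 12·91 = 14
u_10 = 60·14 + 45·51 + 79·69 + 66·0 + 12·24 = 47
u_11 = 60·47 + 45·14 + 79·51 + 66·69 + 12·0 = 5
u_12 = 60·5 + 45·47 + 79·14 + 66·51 + 12·69 = 52
u_13 = 60·52 + 45·5 + 79·47 + 66·14 + 12·51 = 58
u_14 = 60·58 + 45·52 + 79·5 + 66·47 + 12·14 = 76
u_15 = 60·76 + 45·58 + 79·52 + 66·5 + 12·47 = 47
u_16 = 60·47 + 45·76 + 79·58 + 66·52 + 12·5 = 55
u_17 = 60·55 + 45·47 + 79·76 + 66·58 + 12·52 = 60
u_18 = 60·60 + 45·55 + 79·47 + 66·76 + 12·58 = 77
u_19 = 60·77 + 45·60 + 79·55 + 66·47 + 12·76 = 62
u_20 = 60·62 + 45·77 + 79·60 + 66·55 + 12·47 = 17
u_21 = 60·17 + 45·62 + 79·77 + 66·60 + 12·55 = 60
u_22 = 60·60 + 45·17 + 79·62 + 66·77 + 12·60 = 30
u_23 = 60·30 + 45·60 + 79·17 + 66·62 + 12·77 = 92
u_24 = 60·92 + 45·30 + 79·60 + 66·17 + 12·62 = 90
u_25 = 60·90 + 45·92 + 79·30 + 66·60 + 12·17 = 69
u_26 = 60·69 + 45·90 + 79·92 + 66·30 + 12·60 = 19
u_27 = 60·19 + 45·69 + 79·90 + 66·92 + 12·30 = 36
u_28 = 60·36 + 45·19 + 79·69 + 66·90 + 12·92 = 87
u_29 = 60·87 + 45·36 + 79·19 + 66·69 + 12·90 = 7
u_30 = 60·7 + 45·87 + 79·36 + 66·19 + 12·69 = 46
u_31 = 60·46 + 45·7 + 79·87 + 66·36 + 12·19 = 39
u_32 = 60·39 + 45·46 + 79·7 + 66·87 + 12·36 = 79
u_33 = 60·79 + 45·39 + 79·46 + 66·7 + 12·87 = 92
u_34 = 60·92 + 45·79 + 79·39 + 66·46 + 12·7 = 47
u_35 = 60·47 + 45·92 + 79·79 + 66·39 + 12·46 = 31
u_36 = 60·31 + 45·47 + 79·92 + 66·79 + 12·39 = 47
u_37 = 60·47 + 45·31 + 79·47 + 66·92 + 12·79 = 10
u_38 = 60·10 + 45·47 + 79·31 + 66·47 + 12·92 = 58
u_39 = 60·58 + 45·10 + 79·47 + 66·31 + 12·47 = 68
u_40 = 60·68 + 45·58 + 79·10 + 66·47 + 12·31 = 90

90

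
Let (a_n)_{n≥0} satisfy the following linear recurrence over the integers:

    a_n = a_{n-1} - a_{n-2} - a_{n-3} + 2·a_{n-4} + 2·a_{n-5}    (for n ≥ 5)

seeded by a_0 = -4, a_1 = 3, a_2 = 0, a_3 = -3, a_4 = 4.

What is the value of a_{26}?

a_5 = 1·4 + -1·-3 + -1·0 + 2·3 + 2·-4 = 5
a_6 = 1·5 + -1·4 + -1·-3 + 2·0 + 2·3 = 10
a_7 = 1·10 + -1·5 + -1·4 + 2·-3 + 2·0 = -5
a_8 = 1·-5 + -1·10 + -1·5 + 2·4 + 2·-3 = -18
a_9 = 1·-18 + -1·-5 + -1·10 + 2·5 + 2·4 = -5
a_10 = 1·-5 + -1·-18 + -1·-5 + 2·10 + 2·5 = 48
a_11 = 1·48 + -1·-5 + -1·-18 + 2·-5 + 2·10 = 81
a_12 = 1·81 + -1·48 + -1·-5 + 2·-18 + 2·-5 = -8
a_13 = 1·-8 + -1·81 + -1·48 + 2·-5 + 2·-18 = -183
a_14 = 1·-183 + -1·-8 + -1·81 + 2·48 + 2·-5 = -170
a_15 = 1·-170 + -1·-183 + -1·-8 + 2·81 + 2·48 = 279
a_16 = 1·279 + -1·-170 + -1·-183 + 2·-8 + 2·81 = 778
a_17 = 1·778 + -1·279 + -1·-170 + 2·-183 + 2·-8 = 287
a_18 = 1·287 + -1·778 + -1·279 + 2·-170 + 2·-183 = -1476
a_19 = 1·-1476 + -1·287 + -1·778 + 2·279 + 2·-170 = -2323
a_20 = 1·-2323 + -1·-1476 + -1·287 + 2·778 + 2·279 = 980
a_21 = 1·980 + -1·-2323 + -1·-1476 + 2·287 + 2·778 = 6909
a_22 = 1·6909 + -1·980 + -1·-2323 + 2·-1476 + 2·287 = 5874
a_23 = 1·5874 + -1·6909 + -1·980 + 2·-2323 + 2·-1476 = -9613
a_24 = 1·-9613 + -1·5874 + -1·6909 + 2·980 + 2·-2323 = -25082
a_25 = 1·-25082 + -1·-9613 + -1·5874 + 2·6909 + 2·980 = -5565
a_26 = 1·-5565 + -1·-25082 + -1·-9613 + 2·5874 + 2·6909 = 54696

54696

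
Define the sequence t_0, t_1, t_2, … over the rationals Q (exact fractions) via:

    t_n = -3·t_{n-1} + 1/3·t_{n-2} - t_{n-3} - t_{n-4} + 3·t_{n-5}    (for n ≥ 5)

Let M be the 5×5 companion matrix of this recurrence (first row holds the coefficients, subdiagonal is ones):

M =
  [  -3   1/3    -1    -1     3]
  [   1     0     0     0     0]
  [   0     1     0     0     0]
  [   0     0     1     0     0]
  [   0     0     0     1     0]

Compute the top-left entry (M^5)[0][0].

-896/3

(M^5)[0][0] is the top entry after applying M 5 times to the unit state (1, 0, 0, 0, 0). Equivalently it is h_{9} for the auxiliary sequence (h_n) obeying the same recurrence with h_4 = 1 and h_i = 0 for 0 ≤ i < 4:
h_5 = -3·1 + 1/3·0 + -1·0 + -1·0 + 3·0 = -3
h_6 = -3·-3 + 1/3·1 + -1·0 + -1·0 + 3·0 = 28/3
h_7 = -3·28/3 + 1/3·-3 + -1·1 + -1·0 + 3·0 = -30
h_8 = -3·-30 + 1/3·28/3 + -1·-3 + -1·1 + 3·0 = 856/9
h_9 = -3·856/9 + 1/3·-30 + -1·28/3 + -1·-3 + 3·1 = -896/3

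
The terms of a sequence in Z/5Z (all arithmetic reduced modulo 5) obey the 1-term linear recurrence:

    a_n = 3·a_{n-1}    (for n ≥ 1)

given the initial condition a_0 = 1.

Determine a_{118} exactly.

a_1 = 3·1 = 3
a_2 = 3·3 = 4
a_3 = 3·4 = 2
a_4 = 3·2 = 1
(a_4) = (1) = (a_0), so the sequence has period 4.
118 ≡ 2 (mod 4), hence a_118 = a_2 = 4.

4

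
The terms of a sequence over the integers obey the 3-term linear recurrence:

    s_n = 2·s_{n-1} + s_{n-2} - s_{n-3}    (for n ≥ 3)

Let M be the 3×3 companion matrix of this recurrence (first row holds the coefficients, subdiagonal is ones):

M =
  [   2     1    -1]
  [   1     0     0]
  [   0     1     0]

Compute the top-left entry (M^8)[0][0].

636

(M^8)[0][0] is the top entry after applying M 8 times to the unit state (1, 0, 0). Equivalently it is h_{10} for the auxiliary sequence (h_n) obeying the same recurrence with h_2 = 1 and h_i = 0 for 0 ≤ i < 2:
h_3 = 2·1 + 1·0 + -1·0 = 2
h_4 = 2·2 + 1·1 + -1·0 = 5
h_5 = 2·5 + 1·2 + -1·1 = 11
h_6 = 2·11 + 1·5 + -1·2 = 25
h_7 = 2·25 + 1·11 + -1·5 = 56
h_8 = 2·56 + 1·25 + -1·11 = 126
h_9 = 2·126 + 1·56 + -1·25 = 283
h_10 = 2·283 + 1·126 + -1·56 = 636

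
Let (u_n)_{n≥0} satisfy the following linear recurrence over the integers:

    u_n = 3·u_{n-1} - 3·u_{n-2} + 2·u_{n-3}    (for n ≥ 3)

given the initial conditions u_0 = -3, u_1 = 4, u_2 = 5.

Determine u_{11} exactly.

u_3 = 3·5 + -3·4 + 2·-3 = -3
u_4 = 3·-3 + -3·5 + 2·4 = -16
u_5 = 3·-16 + -3·-3 + 2·5 = -29
u_6 = 3·-29 + -3·-16 + 2·-3 = -45
u_7 = 3·-45 + -3·-29 + 2·-16 = -80
u_8 = 3·-80 + -3·-45 + 2·-29 = -163
u_9 = 3·-163 + -3·-80 + 2·-45 = -339
u_10 = 3·-339 + -3·-163 + 2·-80 = -688
u_11 = 3·-688 + -3·-339 + 2·-163 = -1373

-1373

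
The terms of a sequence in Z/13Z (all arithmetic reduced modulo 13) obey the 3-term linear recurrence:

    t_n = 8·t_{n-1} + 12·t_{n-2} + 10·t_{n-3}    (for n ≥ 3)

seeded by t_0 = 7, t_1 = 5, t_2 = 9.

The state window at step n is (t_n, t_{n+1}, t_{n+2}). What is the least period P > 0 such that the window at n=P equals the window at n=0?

n=0: window = (7, 5, 9)
n=1: window = (5, 9, 7)
n=2: window = (9, 7, 6)
n=3: window = (7, 6, 1)
n=4: window = (6, 1, 7)
n=5: window = (1, 7, 11)
n=6: window = (7, 11, 0)
n=7: window = (11, 0, 7)
n=8: window = (0, 7, 10)
n=9: window = (7, 10, 8)
n=10: window = (10, 8, 7)
n=11: window = (8, 7, 5)
n=12: window = (7, 5, 9)
window at n=12 equals window at n=0 → period = 12

12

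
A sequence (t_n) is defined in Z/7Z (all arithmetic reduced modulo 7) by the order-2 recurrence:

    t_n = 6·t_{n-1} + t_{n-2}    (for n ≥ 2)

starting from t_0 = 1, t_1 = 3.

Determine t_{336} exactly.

t_2 = 6·3 + 1·1 = 5
t_3 = 6·5 + 1·3 = 5
t_4 = 6·5 + 1·5 = 0
t_5 = 6·0 + 1·5 = 5
t_6 = 6·5 + 1·0 = 2
t_7 = 6·2 + 1·5 = 3
t_8 = 6·3 + 1·2 = 6
t_9 = 6·6 + 1·3 = 4
t_10 = 6·4 + 1·6 = 2
t_11 = 6·2 + 1·4 = 2
t_12 = 6·2 + 1·2 = 0
t_13 = 6·0 + 1·2 = 2
t_14 = 6·2 + 1·0 = 5
t_15 = 6·5 + 1·2 = 4
t_16 = 6·4 + 1·5 = 1
t_17 = 6·1 + 1·4 = 3
(t_16, t_17) = (1, 3) = (t_0, t_1), so the sequence has period 16.
336 ≡ 0 (mod 16), hence t_336 = t_0 = 1.

1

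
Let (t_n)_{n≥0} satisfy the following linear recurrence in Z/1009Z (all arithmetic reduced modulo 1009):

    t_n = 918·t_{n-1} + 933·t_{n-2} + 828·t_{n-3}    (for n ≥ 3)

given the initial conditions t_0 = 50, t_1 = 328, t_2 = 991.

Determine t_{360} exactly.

269

t_3 = 918·991 + 933·328 + 828·50 = 957
t_4 = 918·957 + 933·991 + 828·328 = 209
t_5 = 918·209 + 933·957 + 828·991 = 299
t_6 = 918·299 + 933·209 + 828·957 = 625
t_7 = 918·625 + 933·299 + 828·209 = 625
t_8 = 918·625 + 933·625 + 828·299 = 928
Continuing the recurrence:
  t_9 = 114;  t_10 = 710;  t_11 = 918;  t_12 = 281;  t_13 = 149;  t_14 = 727
  t_15 = 810;  t_16 = 464;  t_17 = 735;  t_18 = 464;  t_19 = 561;  t_20 = 612
  t_21 = 317;  t_22 = 684;  t_23 = 656;  t_24 = 455;  t_25 = 861;  t_26 = 403
  t_27 = 183;  t_28 = 696;  t_29 = 154;  t_30 = 867;  t_31 = 358;  t_32 = 790
  t_33 = 261;  t_34 = 743;  t_35 = 622;  t_36 = 120;  t_37 = 44;  t_38 = 419
  t_39 = 374;  t_40 = 824;  t_41 = 355;  t_42 = 835;  t_43 = 141;  t_44 = 714
  t_45 = 200;  t_46 = 897;  t_47 = 964;  t_48 = 623;  t_49 = 296;  t_50 = 455
  t_51 = 920;  t_52 = 663;  t_53 = 291;  t_54 = 789;  t_55 = 999;  t_56 = 274
  t_57 = 511;  t_58 = 70;  t_59 = 46;  t_60 = 921;  t_61 = 923;  t_62 = 134
  t_63 = 180;  t_64 = 101;  t_65 = 298;  t_66 = 229;  t_67 = 790;  t_68 = 46
  t_69 = 270;  t_70 = 474;  t_71 = 668;  t_72 = 623;  t_73 = 473;  t_74 = 591
  t_75 = 317;  t_76 = 46;  t_77 = 966;  t_78 = 553;  t_79 = 114;  t_80 = 786
  t_81 = 328;  t_82 = 772;  t_83 = 678;  t_84 = 873;  t_85 = 718;  t_86 = 873
  t_87 = 586;  t_88 = 600;  t_89 = 146;  t_90 = 524;  t_91 = 114;  t_92 = 60
  t_93 = 4;  t_94 = 676;  t_95 = 977;  t_96 = 253;  t_97 = 331;  t_98 = 839
  t_99 = 16;  t_100 = 994;  t_101 = 649;  t_102 = 734;  t_103 = 614;  t_104 = 925
  t_105 = 665;  t_106 = 211;  t_107 = 958;  t_108 = 419;  t_109 = 204;  t_110 = 192
  t_111 = 157;  t_112 = 791;  t_113 = 397;  t_114 = 456;  t_115 = 78;  t_116 = 406
  t_117 = 715;  t_118 = 951;  t_119 = 550;  t_120 = 509;  t_121 = 72;  t_122 = 510
  t_123 = 276;  t_124 = 785;  t_125 = 935;  t_126 = 36;  t_127 = 514;  t_128 = 208
  t_129 = 68;  t_130 = 1005;  t_131 = 935;  t_132 = 784;  t_133 = 589;  t_134 = 102
  t_135 = 805;  t_136 = 58;  t_137 = 845;  t_138 = 17;  t_139 = 419;  t_140 = 353
  t_141 = 559;  t_142 = 841;  t_143 = 730;  t_144 = 545;  t_145 = 1008;  t_146 = 89
  t_147 = 286;  t_148 = 688;  t_149 = 447;  t_150 = 565;  t_151 = 966;  t_152 = 137
  t_153 = 535;  t_154 = 145;  t_155 = 50;  t_156 = 603;  t_157 = 847;  t_158 = 224
  t_159 = 838;  t_160 = 616;  t_161 = 143;  t_162 = 383;  t_163 = 187;  t_164 = 640
  t_165 = 494;  t_166 = 702;  t_167 = 678;  t_168 = 363;  t_169 = 267;  t_170 = 963
  t_171 = 929;  t_172 = 791;  t_173 = 947;  t_174 = 366;  t_175 = 774;  t_176 = 755
  t_177 = 962;  t_178 = 531;  t_179 = 216;  t_180 = 963;  t_181 = 631;  t_182 = 816
  t_183 = 131;  t_184 = 535;  t_185 = 508;  t_186 = 391;  t_187 = 506;  t_188 = 793
  t_189 = 230;  t_190 = 764;  t_191 = 524;  t_192 = 945;  t_193 = 255;  t_194 = 832
  t_195 = 239;  t_196 = 34;  t_197 = 689;  t_198 = 430;  t_199 = 225;  t_200 = 729
  t_201 = 171;  t_202 = 309;  t_203 = 484;  t_204 = 403;  t_205 = 775;  t_206 = 935
  t_207 = 7;  t_208 = 927;  t_209 = 144;  t_210 = 942;  t_211 = 914;  t_212 = 790
  t_213 = 934;  t_214 = 304;  t_215 = 522;  t_216 = 482;  t_217 = 684;  t_218 = 370
  t_219 = 652;  t_220 = 634;  t_221 = 341;  t_222 = 537;  t_223 = 155;  t_224 = 406
  t_225 = 382;  t_226 = 164;  t_227 = 611;  t_228 = 17;  t_229 = 26;  t_230 = 777
  t_231 = 924;  t_232 = 481;  t_233 = 645;  t_234 = 854;  t_235 = 113;  t_236 = 787
  t_237 = 318;  t_238 = 778;  t_239 = 711;  t_240 = 233;  t_241 = 878;  t_242 = 728
  t_243 = 417;  t_244 = 57;  t_245 = 865;  t_246 = 898;  t_247 = 638;  t_248 = 658
  t_249 = 517;  t_250 = 366;  t_251 = 14;  t_252 = 431;  t_253 = 423;  t_254 = 883
  t_255 = 189;  t_256 = 570;  t_257 = 968;  t_258 = 868;  t_259 = 560;  t_260 = 474
  t_261 = 367;  t_262 = 749;  t_263 = 784;  t_264 = 42;  t_265 = 807;  t_266 = 420
  t_267 = 809;  t_268 = 644;  t_269 = 647;  t_270 = 18;  t_271 = 120;  t_272 = 766
  t_273 = 654;  t_274 = 801;  t_275 = 90;  t_276 = 234;  t_277 = 433;  t_278 = 180
  t_279 = 177;  t_280 = 812;  t_281 = 147;  t_282 = 837;  t_283 = 786;  t_284 = 704
  t_285 = 160;  t_286 = 551;  t_287 = 976;  t_288 = 779;  t_289 = 391;  t_290 = 989
  t_291 = 617;  t_292 = 727;  t_293 = 552;  t_294 = 783;  t_295 = 395;  t_296 = 381
  t_297 = 431;  t_298 = 579;  t_299 = 980;  t_300 = 695;  t_301 = 645;  t_302 = 688
  t_303 = 701;  t_304 = 255;  t_305 = 791;  t_306 = 711;  t_307 = 558;  t_308 = 229
  t_309 = 781;  t_310 = 219;  t_311 = 346;  t_312 = 201;  t_313 = 530;  t_314 = 1002
  t_315 = 660;  t_316 = 937;  t_317 = 37;  t_318 = 698;  t_319 = 179;  t_320 = 650
  t_321 = 690;  t_322 = 707;  t_323 = 670;  t_324 = 550;  t_325 = 106;  t_326 = 832
  t_327 = 320;  t_328 = 461;  t_329 = 72;  t_330 = 383;  t_331 = 341;  t_332 = 486
  t_333 = 786;  t_334 = 338;  t_335 = 133;  t_336 = 554;  t_337 = 389;  t_338 = 333
  t_339 = 290;  t_340 = 991;  t_341 = 45;  t_342 = 278;  t_343 = 774;  t_344 = 184
  t_345 = 239;  t_346 = 748;  t_347 = 535;  t_348 = 540;  t_349 = 828;  t_350 = 685
  t_351 = 995;  t_352 = 137;  t_353 = 827;  t_354 = 612;  t_355 = 946;  t_356 = 235
  t_357 = 774;  t_358 = 802
t_359 = 918·802 + 933·774 + 828·235 = 216
t_360 = 918·216 + 933·802 + 828·774 = 269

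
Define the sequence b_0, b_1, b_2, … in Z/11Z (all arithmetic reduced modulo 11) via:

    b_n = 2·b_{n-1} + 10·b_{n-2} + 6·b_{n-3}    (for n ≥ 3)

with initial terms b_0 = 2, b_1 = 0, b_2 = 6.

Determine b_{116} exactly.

8

b_3 = 2·6 + 10·0 + 6·2 = 2
b_4 = 2·2 + 10·6 + 6·0 = 9
b_5 = 2·9 + 10·2 + 6·6 = 8
b_6 = 2·8 + 10·9 + 6·2 = 8
b_7 = 2·8 + 10·8 + 6·9 = 7
b_8 = 2·7 + 10·8 + 6·8 = 10
b_9 = 2·10 + 10·7 + 6·8 = 6
b_10 = 2·6 + 10·10 + 6·7 = 0
b_11 = 2·0 + 10·6 + 6·10 = 10
b_12 = 2·10 + 10·0 + 6·6 = 1
b_13 = 2·1 + 10·10 + 6·0 = 3
b_14 = 2·3 + 10·1 + 6·10 = 10
b_15 = 2·10 + 10·3 + 6·1 = 1
b_16 = 2·1 + 10·10 + 6·3 = 10
b_17 = 2·10 + 10·1 + 6·10 = 2
b_18 = 2·2 + 10·10 + 6·1 = 0
b_19 = 2·0 + 10·2 + 6·10 = 3
b_20 = 2·3 + 10·0 + 6·2 = 7
b_21 = 2·7 + 10·3 + 6·0 = 0
b_22 = 2·0 + 10·7 + 6·3 = 0
b_23 = 2·0 + 10·0 + 6·7 = 9
b_24 = 2·9 + 10·0 + 6·0 = 7
b_25 = 2·7 + 10·9 + 6·0 = 5
b_26 = 2·5 + 10·7 + 6·9 = 2
b_27 = 2·2 + 10·5 + 6·7 = 8
b_28 = 2·8 + 10·2 + 6·5 = 0
b_29 = 2·0 + 10·8 + 6·2 = 4
b_30 = 2·4 + 10·0 + 6·8 = 1
b_31 = 2·1 + 10·4 + 6·0 = 9
b_32 = 2·9 + 10·1 + 6·4 = 8
b_33 = 2·8 + 10·9 + 6·1 = 2
b_34 = 2·2 + 10·8 + 6·9 = 6
b_35 = 2·6 + 10·2 + 6·8 = 3
b_36 = 2·3 + 10·6 + 6·2 = 1
b_37 = 2·1 + 10·3 + 6·6 = 2
b_38 = 2·2 + 10·1 + 6·3 = 10
b_39 = 2·10 + 10·2 + 6·1 = 2
b_40 = 2·2 + 10·10 + 6·2 = 6
b_41 = 2·6 + 10·2 + 6·10 = 4
b_42 = 2·4 + 10·6 + 6·2 = 3
b_43 = 2·3 + 10·4 + 6·6 = 5
b_44 = 2·5 + 10·3 + 6·4 = 9
b_45 = 2·9 + 10·5 + 6·3 = 9
b_46 = 2·9 + 10·9 + 6·5 = 6
b_47 = 2·6 + 10·9 + 6·9 = 2
b_48 = 2·2 + 10·6 + 6·9 = 8
b_49 = 2·8 + 10·2 + 6·6 = 6
b_50 = 2·6 + 10·8 + 6·2 = 5
b_51 = 2·5 + 10·6 + 6·8 = 8
b_52 = 2·8 + 10·5 + 6·6 = 3
b_53 = 2·3 + 10·8 + 6·5 = 6
b_54 = 2·6 + 10·3 + 6·8 = 2
b_55 = 2·2 + 10·6 + 6·3 = 5
b_56 = 2·5 + 10·2 + 6·6 = 0
b_57 = 2·0 + 10·5 + 6·2 = 7
b_58 = 2·7 + 10·0 + 6·5 = 0
b_59 = 2·0 + 10·7 + 6·0 = 4
b_60 = 2·4 + 10·0 + 6·7 = 6
b_61 = 2·6 + 10·4 + 6·0 = 8
b_62 = 2·8 + 10·6 + 6·4 = 1
b_63 = 2·1 + 10·8 + 6·6 = 8
b_64 = 2·8 + 10·1 + 6·8 = 8
b_65 = 2·8 + 10·8 + 6·1 = 3
b_66 = 2·3 + 10·8 + 6·8 = 2
b_67 = 2·2 + 10·3 + 6·8 = 5
b_68 = 2·5 + 10·2 + 6·3 = 4
b_69 = 2·4 + 10·5 + 6·2 = 4
b_70 = 2·4 + 10·4 + 6·5 = 1
b_71 = 2·1 + 10·4 + 6·4 = 0
b_72 = 2·0 + 10·1 + 6·4 = 1
b_73 = 2·1 + 10·0 + 6·1 = 8
b_74 = 2·8 + 10·1 + 6·0 = 4
b_75 = 2·4 + 10·8 + 6·1 = 6
b_76 = 2·6 + 10·4 + 6·8 = 1
b_77 = 2·1 + 10·6 + 6·4 = 9
b_78 = 2·9 + 10·1 + 6·6 = 9
b_79 = 2·9 + 10·9 + 6·1 = 4
b_80 = 2·4 + 10·9 + 6·9 = 9
b_81 = 2·9 + 10·4 + 6·9 = 2
b_82 = 2·2 + 10·9 + 6·4 = 8
b_83 = 2·8 + 10·2 + 6·9 = 2
b_84 = 2·2 + 10·8 + 6·2 = 8
b_85 = 2·8 + 10·2 + 6·8 = 7
b_86 = 2·7 + 10·8 + 6·2 = 7
b_87 = 2·7 + 10·7 + 6·8 = 0
b_88 = 2·0 + 10·7 + 6·7 = 2
b_89 = 2·2 + 10·0 + 6·7 = 2
b_90 = 2·2 + 10·2 + 6·0 = 2
b_91 = 2·2 + 10·2 + 6·2 = 3
b_92 = 2·3 + 10·2 + 6·2 = 5
b_93 = 2·5 + 10·3 + 6·2 = 8
b_94 = 2·8 + 10·5 + 6·3 = 7
b_95 = 2·7 + 10·8 + 6·5 = 3
b_96 = 2·3 + 10·7 + 6·8 = 3
b_97 = 2·3 + 10·3 + 6·7 = 1
b_98 = 2·1 + 10·3 + 6·3 = 6
b_99 = 2·6 + 10·1 + 6·3 = 7
b_100 = 2·7 + 10·6 + 6·1 = 3
b_101 = 2·3 + 10·7 + 6·6 = 2
b_102 = 2·2 + 10·3 + 6·7 = 10
b_103 = 2·10 + 10·2 + 6·3 = 3
b_104 = 2·3 + 10·10 + 6·2 = 8
b_105 = 2·8 + 10·3 + 6·10 = 7
b_106 = 2·7 + 10·8 + 6·3 = 2
b_107 = 2·2 + 10·7 + 6·8 = 1
b_108 = 2·1 + 10·2 + 6·7 = 9
b_109 = 2·9 + 10·1 + 6·2 = 7
b_110 = 2·7 + 10·9 + 6·1 = 0
b_111 = 2·0 + 10·7 + 6·9 = 3
b_112 = 2·3 + 10·0 + 6·7 = 4
b_113 = 2·4 + 10·3 + 6·0 = 5
b_114 = 2·5 + 10·4 + 6·3 = 2
b_115 = 2·2 + 10·5 + 6·4 = 1
b_116 = 2·1 + 10·2 + 6·5 = 8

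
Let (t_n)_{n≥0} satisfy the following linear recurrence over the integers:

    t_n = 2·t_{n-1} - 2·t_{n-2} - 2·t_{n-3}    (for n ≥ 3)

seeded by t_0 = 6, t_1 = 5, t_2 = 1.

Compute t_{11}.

t_3 = 2·1 + -2·5 + -2·6 = -20
t_4 = 2·-20 + -2·1 + -2·5 = -52
t_5 = 2·-52 + -2·-20 + -2·1 = -66
t_6 = 2·-66 + -2·-52 + -2·-20 = 12
t_7 = 2·12 + -2·-66 + -2·-52 = 260
t_8 = 2·260 + -2·12 + -2·-66 = 628
t_9 = 2·628 + -2·260 + -2·12 = 712
t_10 = 2·712 + -2·628 + -2·260 = -352
t_11 = 2·-352 + -2·712 + -2·628 = -3384

-3384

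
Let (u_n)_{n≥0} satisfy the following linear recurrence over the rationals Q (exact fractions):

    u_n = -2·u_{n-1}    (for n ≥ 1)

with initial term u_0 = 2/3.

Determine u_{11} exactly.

u_1 = -2·2/3 = -4/3
u_2 = -2·-4/3 = 8/3
u_3 = -2·8/3 = -16/3
u_4 = -2·-16/3 = 32/3
u_5 = -2·32/3 = -64/3
u_6 = -2·-64/3 = 128/3
u_7 = -2·128/3 = -256/3
u_8 = -2·-256/3 = 512/3
u_9 = -2·512/3 = -1024/3
u_10 = -2·-1024/3 = 2048/3
u_11 = -2·2048/3 = -4096/3

-4096/3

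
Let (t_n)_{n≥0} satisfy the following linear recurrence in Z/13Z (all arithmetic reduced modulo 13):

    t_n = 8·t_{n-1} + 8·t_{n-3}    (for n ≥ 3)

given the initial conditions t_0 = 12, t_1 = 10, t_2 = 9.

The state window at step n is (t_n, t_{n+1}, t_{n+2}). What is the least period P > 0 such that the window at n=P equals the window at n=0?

732

n=0: window = (12, 10, 9)
n=1: window = (10, 9, 12)
n=2: window = (9, 12, 7)
n=3: window = (12, 7, 11)
n=4: window = (7, 11, 2)
n=5: window = (11, 2, 7)
n=6: window = (2, 7, 1)
n=7: window = (7, 1, 11)
n=8: window = (1, 11, 1)
n=9: window = (11, 1, 3)
n=10: window = (1, 3, 8)
n=11: window = (3, 8, 7)
n=12: window = (8, 7, 2)
n=13: window = (7, 2, 2)
n=14: window = (2, 2, 7)
n=15: window = (2, 7, 7)
n=16: window = (7, 7, 7)
n=17: window = (7, 7, 8)
n=18: window = (7, 8, 3)
n=19: window = (8, 3, 2)
n=20: window = (3, 2, 2)
n=21: window = (2, 2, 1)
n=22: window = (2, 1, 11)
n=23: window = (1, 11, 0)
n=24: window = (11, 0, 8)
n=25: window = (0, 8, 9)
n=26: window = (8, 9, 7)
n=27: window = (9, 7, 3)
n=28: window = (7, 3, 5)
n=29: window = (3, 5, 5)
n=30: window = (5, 5, 12)
n=31: window = (5, 12, 6)
n=32: window = (12, 6, 10)
n=33: window = (6, 10, 7)
n=34: window = (10, 7, 0)
n=35: window = (7, 0, 2)
n=36: window = (0, 2, 7)
n=37: window = (2, 7, 4)
n=38: window = (7, 4, 9)
n=39: window = (4, 9, 11)
n=40: window = (9, 11, 3)
…
n=730: window = (12, 9, 12)
n=731: window = (9, 12, 10)
n=732: window = (12, 10, 9)
window at n=732 equals window at n=0 → period = 732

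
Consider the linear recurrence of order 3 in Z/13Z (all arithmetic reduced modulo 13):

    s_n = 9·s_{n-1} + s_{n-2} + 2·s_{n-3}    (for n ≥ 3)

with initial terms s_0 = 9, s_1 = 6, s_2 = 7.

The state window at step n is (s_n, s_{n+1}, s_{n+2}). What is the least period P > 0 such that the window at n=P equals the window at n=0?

n=0: window = (9, 6, 7)
n=1: window = (6, 7, 9)
n=2: window = (7, 9, 9)
n=3: window = (9, 9, 0)
n=4: window = (9, 0, 1)
n=5: window = (0, 1, 1)
n=6: window = (1, 1, 10)
n=7: window = (1, 10, 2)
n=8: window = (10, 2, 4)
n=9: window = (2, 4, 6)
n=10: window = (4, 6, 10)
n=11: window = (6, 10, 0)
n=12: window = (10, 0, 9)
n=13: window = (0, 9, 10)
n=14: window = (9, 10, 8)
n=15: window = (10, 8, 9)
n=16: window = (8, 9, 5)
n=17: window = (9, 5, 5)
n=18: window = (5, 5, 3)
n=19: window = (5, 3, 3)
n=20: window = (3, 3, 1)
n=21: window = (3, 1, 5)
n=22: window = (1, 5, 0)
n=23: window = (5, 0, 7)
n=24: window = (0, 7, 8)
n=25: window = (7, 8, 1)
n=26: window = (8, 1, 5)
n=27: window = (1, 5, 10)
n=28: window = (5, 10, 6)
n=29: window = (10, 6, 9)
n=30: window = (6, 9, 3)
n=31: window = (9, 3, 9)
n=32: window = (3, 9, 11)
n=33: window = (9, 11, 10)
n=34: window = (11, 10, 2)
n=35: window = (10, 2, 11)
n=36: window = (2, 11, 4)
n=37: window = (11, 4, 12)
n=38: window = (4, 12, 4)
n=39: window = (12, 4, 4)
n=40: window = (4, 4, 12)
…
n=2194: window = (9, 11, 9)
n=2195: window = (11, 9, 6)
n=2196: window = (9, 6, 7)
window at n=2196 equals window at n=0 → period = 2196

2196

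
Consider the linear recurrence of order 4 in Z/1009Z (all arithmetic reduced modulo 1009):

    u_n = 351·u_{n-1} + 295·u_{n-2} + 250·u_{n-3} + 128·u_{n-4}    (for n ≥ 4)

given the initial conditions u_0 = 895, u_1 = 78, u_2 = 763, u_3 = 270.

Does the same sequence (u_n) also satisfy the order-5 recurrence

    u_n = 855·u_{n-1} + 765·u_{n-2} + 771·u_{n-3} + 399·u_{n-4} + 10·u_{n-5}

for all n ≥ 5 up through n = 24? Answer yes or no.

Terms u_0..u_24: 895, 78, 763, 270, 874, 929, 395, 829, 930, 618, 400, 427, 593, 640, 557, 984, 961, 192, 225, 344, 941, 25, 597, 785, 191
n=5: candidate gives 53, actual u_5 = 929 ✗

no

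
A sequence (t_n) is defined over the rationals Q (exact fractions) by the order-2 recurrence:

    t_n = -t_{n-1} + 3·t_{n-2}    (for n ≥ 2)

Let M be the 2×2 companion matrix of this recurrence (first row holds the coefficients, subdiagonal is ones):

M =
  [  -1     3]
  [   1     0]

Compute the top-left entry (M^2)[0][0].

(M^2)[0][0] is the top entry after applying M 2 times to the unit state (1, 0). Equivalently it is h_{3} for the auxiliary sequence (h_n) obeying the same recurrence with h_1 = 1 and h_i = 0 for 0 ≤ i < 1:
h_2 = -1·1 + 3·0 = -1
h_3 = -1·-1 + 3·1 = 4

4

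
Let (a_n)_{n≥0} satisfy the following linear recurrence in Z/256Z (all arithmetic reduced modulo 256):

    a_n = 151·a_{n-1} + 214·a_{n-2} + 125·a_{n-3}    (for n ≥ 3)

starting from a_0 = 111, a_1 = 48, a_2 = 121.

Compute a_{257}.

45

a_3 = 151·121 + 214·48 + 125·111 = 178
a_4 = 151·178 + 214·121 + 125·48 = 148
a_5 = 151·148 + 214·178 + 125·121 = 45
a_6 = 151·45 + 214·148 + 125·178 = 45
a_7 = 151·45 + 214·45 + 125·148 = 109
a_8 = 151·109 + 214·45 + 125·45 = 226
Continuing the recurrence:
  a_9 = 101;  a_10 = 184;  a_11 = 80;  a_12 = 81;  a_13 = 127;  a_14 = 175
  a_15 = 240;  a_16 = 221;  a_17 = 110;  a_18 = 208;  a_19 = 141;  a_20 = 193
  a_21 = 69;  a_22 = 226;  a_23 = 57;  a_24 = 60;  a_25 = 100;  a_26 = 249
  a_27 = 195;  a_28 = 255;  a_29 = 0;  a_30 = 97;  a_31 = 186;  a_32 = 204
  a_33 = 45;  a_34 = 229;  a_35 = 77;  a_36 = 210;  a_37 = 13;  a_38 = 208
  a_39 = 24;  a_40 = 97;  a_41 = 215;  a_42 = 159;  a_43 = 224;  a_44 = 5
  a_45 = 214;  a_46 = 200;  a_47 = 77;  a_48 = 25;  a_49 = 197;  a_50 = 178
  a_51 = 225;  a_52 = 180;  a_53 = 44;  a_54 = 73;  a_55 = 187;  a_56 = 207
  a_57 = 16;  a_58 = 201;  a_59 = 2;  a_60 = 4;  a_61 = 45;  a_62 = 221
  a_63 = 237;  a_64 = 130;  a_65 = 181;  a_66 = 40;  a_67 = 96;  a_68 = 113
  a_69 = 111;  a_70 = 207;  a_71 = 16;  a_72 = 173;  a_73 = 126;  a_74 = 192
  a_75 = 13;  a_76 = 177;  a_77 = 5;  a_78 = 66;  a_79 = 137;  a_80 = 108
  a_81 = 116;  a_82 = 153;  a_83 = 243;  a_84 = 223;  a_85 = 96;  a_86 = 177
  a_87 = 138;  a_88 = 60;  a_89 = 45;  a_90 = 21;  a_91 = 77;  a_92 = 242
  a_93 = 93;  a_94 = 192;  a_95 = 40;  a_96 = 129;  a_97 = 71;  a_98 = 63
  a_99 = 128;  a_100 = 213;  a_101 = 102;  a_102 = 184;  a_103 = 205;  a_104 = 137
  a_105 = 5;  a_106 = 146;  a_107 = 49;  a_108 = 100;  a_109 = 60;  a_110 = 233
  a_111 = 107;  a_112 = 47;  a_113 = 240;  a_114 = 25;  a_115 = 82;  a_116 = 116
  a_117 = 45;  a_118 = 141;  a_119 = 109;  a_120 = 34;  a_121 = 5;  a_122 = 152
  a_123 = 112;  a_124 = 145;  a_125 = 95;  a_126 = 239;  a_127 = 48;  a_128 = 125
  a_129 = 142;  a_130 = 176;  a_131 = 141;  a_132 = 161;  a_133 = 197;  a_134 = 162
  a_135 = 217;  a_136 = 156;  a_137 = 132;  a_138 = 57;  a_139 = 35;  a_140 = 191
  a_141 = 192;  a_142 = 1;  a_143 = 90;  a_144 = 172;  a_145 = 45;  a_146 = 69
  a_147 = 77;  a_148 = 18;  a_149 = 173;  a_150 = 176;  a_151 = 56;  a_152 = 161
  a_153 = 183;  a_154 = 223;  a_155 = 32;  a_156 = 165;  a_157 = 246;  a_158 = 168
  a_159 = 77;  a_160 = 249;  a_161 = 69;  a_162 = 114;  a_163 = 129;  a_164 = 20
  a_165 = 76;  a_166 = 137;  a_167 = 27;  a_168 = 143;  a_169 = 208;  a_170 = 105
  a_171 = 162;  a_172 = 228;  a_173 = 45;  a_174 = 61;  a_175 = 237;  a_176 = 194
  a_177 = 85;  a_178 = 8;  a_179 = 128;  a_180 = 177;  a_181 = 79;  a_182 = 15
  a_183 = 80;  a_184 = 77;  a_185 = 158;  a_186 = 160;  a_187 = 13;  a_188 = 145
  a_189 = 133;  a_190 = 2;  a_191 = 41;  a_192 = 204;  a_193 = 148;  a_194 = 217
  a_195 = 83;  a_196 = 159;  a_197 = 32;  a_198 = 81;  a_199 = 42;  a_200 = 28
  a_201 = 45;  a_202 = 117;  a_203 = 77;  a_204 = 50;  a_205 = 253;  a_206 = 160
  a_207 = 72;  a_208 = 193;  a_209 = 39;  a_210 = 127;  a_211 = 192;  a_212 = 117
  a_213 = 134;  a_214 = 152;  a_215 = 205;  a_216 = 105;  a_217 = 133;  a_218 = 82
  a_219 = 209;  a_220 = 196;  a_221 = 92;  a_222 = 41;  a_223 = 203;  a_224 = 239
  a_225 = 176;  a_226 = 185;  a_227 = 242;  a_228 = 84;  a_229 = 45;  a_230 = 237
  a_231 = 109;  a_232 = 98;  a_233 = 165;  a_234 = 120;  a_235 = 144;  a_236 = 209
  a_237 = 63;  a_238 = 47;  a_239 = 112;  a_240 = 29;  a_241 = 174;  a_242 = 144
  a_243 = 141;  a_244 = 129;  a_245 = 69;  a_246 = 98;  a_247 = 121;  a_248 = 252
  a_249 = 164;  a_250 = 121;  a_251 = 131;  a_252 = 127;  a_253 = 128;  a_254 = 161
  a_255 = 250
a_256 = 151·250 + 214·161 + 125·128 = 140
a_257 = 151·140 + 214·250 + 125·161 = 45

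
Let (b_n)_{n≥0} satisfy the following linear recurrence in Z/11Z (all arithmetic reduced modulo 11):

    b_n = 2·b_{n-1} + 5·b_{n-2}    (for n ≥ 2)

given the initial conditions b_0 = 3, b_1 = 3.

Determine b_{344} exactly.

1

b_2 = 2·3 + 5·3 = 10
b_3 = 2·10 + 5·3 = 2
b_4 = 2·2 + 5·10 = 10
b_5 = 2·10 + 5·2 = 8
b_6 = 2·8 + 5·10 = 0
b_7 = 2·0 + 5·8 = 7
b_8 = 2·7 + 5·0 = 3
b_9 = 2·3 + 5·7 = 8
b_10 = 2·8 + 5·3 = 9
b_11 = 2·9 + 5·8 = 3
b_12 = 2·3 + 5·9 = 7
b_13 = 2·7 + 5·3 = 7
b_14 = 2·7 + 5·7 = 5
b_15 = 2·5 + 5·7 = 1
b_16 = 2·1 + 5·5 = 5
b_17 = 2·5 + 5·1 = 4
b_18 = 2·4 + 5·5 = 0
b_19 = 2·0 + 5·4 = 9
b_20 = 2·9 + 5·0 = 7
b_21 = 2·7 + 5·9 = 4
b_22 = 2·4 + 5·7 = 10
b_23 = 2·10 + 5·4 = 7
b_24 = 2·7 + 5·10 = 9
b_25 = 2·9 + 5·7 = 9
b_26 = 2·9 + 5·9 = 8
b_27 = 2·8 + 5·9 = 6
b_28 = 2·6 + 5·8 = 8
b_29 = 2·8 + 5·6 = 2
b_30 = 2·2 + 5·8 = 0
b_31 = 2·0 + 5·2 = 10
b_32 = 2·10 + 5·0 = 9
b_33 = 2·9 + 5·10 = 2
b_34 = 2·2 + 5·9 = 5
b_35 = 2·5 + 5·2 = 9
b_36 = 2·9 + 5·5 = 10
b_37 = 2·10 + 5·9 = 10
b_38 = 2·10 + 5·10 = 4
b_39 = 2·4 + 5·10 = 3
b_40 = 2·3 + 5·4 = 4
b_41 = 2·4 + 5·3 = 1
b_42 = 2·1 + 5·4 = 0
b_43 = 2·0 + 5·1 = 5
b_44 = 2·5 + 5·0 = 10
b_45 = 2·10 + 5·5 = 1
b_46 = 2·1 + 5·10 = 8
b_47 = 2·8 + 5·1 = 10
b_48 = 2·10 + 5·8 = 5
b_49 = 2·5 + 5·10 = 5
b_50 = 2·5 + 5·5 = 2
b_51 = 2·2 + 5·5 = 7
b_52 = 2·7 + 5·2 = 2
b_53 = 2·2 + 5·7 = 6
b_54 = 2·6 + 5·2 = 0
b_55 = 2·0 + 5·6 = 8
b_56 = 2·8 + 5·0 = 5
b_57 = 2·5 + 5·8 = 6
b_58 = 2·6 + 5·5 = 4
b_59 = 2·4 + 5·6 = 5
b_60 = 2·5 + 5·4 = 8
b_61 = 2·8 + 5·5 = 8
b_62 = 2·8 + 5·8 = 1
b_63 = 2·1 + 5·8 = 9
b_64 = 2·9 + 5·1 = 1
b_65 = 2·1 + 5·9 = 3
b_66 = 2·3 + 5·1 = 0
b_67 = 2·0 + 5·3 = 4
b_68 = 2·4 + 5·0 = 8
b_69 = 2·8 + 5·4 = 3
b_70 = 2·3 + 5·8 = 2
b_71 = 2·2 + 5·3 = 8
b_72 = 2·8 + 5·2 = 4
b_73 = 2·4 + 5·8 = 4
b_74 = 2·4 + 5·4 = 6
b_75 = 2·6 + 5·4 = 10
b_76 = 2·10 + 5·6 = 6
b_77 = 2·6 + 5·10 = 7
b_78 = 2·7 + 5·6 = 0
b_79 = 2·0 + 5·7 = 2
b_80 = 2·2 + 5·0 = 4
b_81 = 2·4 + 5·2 = 7
b_82 = 2·7 + 5·4 = 1
b_83 = 2·1 + 5·7 = 4
b_84 = 2·4 + 5·1 = 2
b_85 = 2·2 + 5·4 = 2
b_86 = 2·2 + 5·2 = 3
b_87 = 2·3 + 5·2 = 5
b_88 = 2·5 + 5·3 = 3
b_89 = 2·3 + 5·5 = 9
b_90 = 2·9 + 5·3 = 0
b_91 = 2·0 + 5·9 = 1
b_92 = 2·1 + 5·0 = 2
b_93 = 2·2 + 5·1 = 9
b_94 = 2·9 + 5·2 = 6
b_95 = 2·6 + 5·9 = 2
b_96 = 2·2 + 5·6 = 1
b_97 = 2·1 + 5·2 = 1
b_98 = 2·1 + 5·1 = 7
b_99 = 2·7 + 5·1 = 8
b_100 = 2·8 + 5·7 = 7
b_101 = 2·7 + 5·8 = 10
b_102 = 2·10 + 5·7 = 0
b_103 = 2·0 + 5·10 = 6
b_104 = 2·6 + 5·0 = 1
b_105 = 2·1 + 5·6 = 10
b_106 = 2·10 + 5·1 = 3
b_107 = 2·3 + 5·10 = 1
b_108 = 2·1 + 5·3 = 6
b_109 = 2·6 + 5·1 = 6
b_110 = 2·6 + 5·6 = 9
b_111 = 2·9 + 5·6 = 4
b_112 = 2·4 + 5·9 = 9
b_113 = 2·9 + 5·4 = 5
b_114 = 2·5 + 5·9 = 0
b_115 = 2·0 + 5·5 = 3
b_116 = 2·3 + 5·0 = 6
b_117 = 2·6 + 5·3 = 5
b_118 = 2·5 + 5·6 = 7
b_119 = 2·7 + 5·5 = 6
b_120 = 2·6 + 5·7 = 3
b_121 = 2·3 + 5·6 = 3
(b_120, b_121) = (3, 3) = (b_0, b_1), so the sequence has period 120.
344 ≡ 104 (mod 120), hence b_344 = b_104 = 1.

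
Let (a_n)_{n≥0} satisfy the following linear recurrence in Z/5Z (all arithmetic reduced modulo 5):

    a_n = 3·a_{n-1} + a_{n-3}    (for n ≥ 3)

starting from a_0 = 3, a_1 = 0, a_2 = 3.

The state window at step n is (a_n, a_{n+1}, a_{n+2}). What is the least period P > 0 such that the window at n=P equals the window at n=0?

20

n=0: window = (3, 0, 3)
n=1: window = (0, 3, 2)
n=2: window = (3, 2, 1)
n=3: window = (2, 1, 1)
n=4: window = (1, 1, 0)
n=5: window = (1, 0, 1)
n=6: window = (0, 1, 4)
n=7: window = (1, 4, 2)
n=8: window = (4, 2, 2)
n=9: window = (2, 2, 0)
n=10: window = (2, 0, 2)
n=11: window = (0, 2, 3)
n=12: window = (2, 3, 4)
n=13: window = (3, 4, 4)
n=14: window = (4, 4, 0)
n=15: window = (4, 0, 4)
n=16: window = (0, 4, 1)
n=17: window = (4, 1, 3)
n=18: window = (1, 3, 3)
n=19: window = (3, 3, 0)
n=20: window = (3, 0, 3)
window at n=20 equals window at n=0 → period = 20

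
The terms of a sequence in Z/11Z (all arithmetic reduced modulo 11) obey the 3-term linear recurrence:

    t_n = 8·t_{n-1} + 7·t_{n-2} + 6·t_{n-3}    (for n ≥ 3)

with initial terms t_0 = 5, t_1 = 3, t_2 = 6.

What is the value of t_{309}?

5

t_3 = 8·6 + 7·3 + 6·5 = 0
t_4 = 8·0 + 7·6 + 6·3 = 5
t_5 = 8·5 + 7·0 + 6·6 = 10
t_6 = 8·10 + 7·5 + 6·0 = 5
t_7 = 8·5 + 7·10 + 6·5 = 8
t_8 = 8·8 + 7·5 + 6·10 = 5
t_9 = 8·5 + 7·8 + 6·5 = 5
t_10 = 8·5 + 7·5 + 6·8 = 2
t_11 = 8·2 + 7·5 + 6·5 = 4
t_12 = 8·4 + 7·2 + 6·5 = 10
t_13 = 8·10 + 7·4 + 6·2 = 10
t_14 = 8·10 + 7·10 + 6·4 = 9
t_15 = 8·9 + 7·10 + 6·10 = 4
t_16 = 8·4 + 7·9 + 6·10 = 1
t_17 = 8·1 + 7·4 + 6·9 = 2
t_18 = 8·2 + 7·1 + 6·4 = 3
t_19 = 8·3 + 7·2 + 6·1 = 0
t_20 = 8·0 + 7·3 + 6·2 = 0
t_21 = 8·0 + 7·0 + 6·3 = 7
t_22 = 8·7 + 7·0 + 6·0 = 1
t_23 = 8·1 + 7·7 + 6·0 = 2
t_24 = 8·2 + 7·1 + 6·7 = 10
t_25 = 8·10 + 7·2 + 6·1 = 1
t_26 = 8·1 + 7·10 + 6·2 = 2
t_27 = 8·2 + 7·1 + 6·10 = 6
t_28 = 8·6 + 7·2 + 6·1 = 2
t_29 = 8·2 + 7·6 + 6·2 = 4
t_30 = 8·4 + 7·2 + 6·6 = 5
t_31 = 8·5 + 7·4 + 6·2 = 3
t_32 = 8·3 + 7·5 + 6·4 = 6
(t_30, t_31, t_32) = (5, 3, 6) = (t_0, t_1, t_2), so the sequence has period 30.
309 ≡ 9 (mod 30), hence t_309 = t_9 = 5.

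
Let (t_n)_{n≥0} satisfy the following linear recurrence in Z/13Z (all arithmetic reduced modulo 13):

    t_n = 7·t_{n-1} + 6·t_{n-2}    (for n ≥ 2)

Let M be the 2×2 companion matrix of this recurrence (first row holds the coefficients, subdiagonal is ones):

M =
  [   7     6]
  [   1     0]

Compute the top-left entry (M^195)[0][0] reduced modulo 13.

0

(M^195)[0][0] is the top entry after applying M 195 times to the unit state (1, 0). Equivalently it is h_{196} for the auxiliary sequence (h_n) obeying the same recurrence with h_1 = 1 and h_i = 0 for 0 ≤ i < 1:
h_2 = 7·1 + 6·0 = 7
h_3 = 7·7 + 6·1 = 3
h_4 = 7·3 + 6·7 = 11
h_5 = 7·11 + 6·3 = 4
h_6 = 7·4 + 6·11 = 3
h_7 = 7·3 + 6·4 = 6
h_8 = 7·6 + 6·3 = 8
h_9 = 7·8 + 6·6 = 1
h_10 = 7·1 + 6·8 = 3
h_11 = 7·3 + 6·1 = 1
h_12 = 7·1 + 6·3 = 12
h_13 = 7·12 + 6·1 = 12
h_14 = 7·12 + 6·12 = 0
h_15 = 7·0 + 6·12 = 7
h_16 = 7·7 + 6·0 = 10
h_17 = 7·10 + 6·7 = 8
h_18 = 7·8 + 6·10 = 12
h_19 = 7·12 + 6·8 = 2
h_20 = 7·2 + 6·12 = 8
h_21 = 7·8 + 6·2 = 3
h_22 = 7·3 + 6·8 = 4
h_23 = 7·4 + 6·3 = 7
h_24 = 7·7 + 6·4 = 8
h_25 = 7·8 + 6·7 = 7
h_26 = 7·7 + 6·8 = 6
h_27 = 7·6 + 6·7 = 6
h_28 = 7·6 + 6·6 = 0
h_29 = 7·0 + 6·6 = 10
h_30 = 7·10 + 6·0 = 5
h_31 = 7·5 + 6·10 = 4
h_32 = 7·4 + 6·5 = 6
h_33 = 7·6 + 6·4 = 1
h_34 = 7·1 + 6·6 = 4
h_35 = 7·4 + 6·1 = 8
h_36 = 7·8 + 6·4 = 2
h_37 = 7·2 + 6·8 = 10
h_38 = 7·10 + 6·2 = 4
h_39 = 7·4 + 6·10 = 10
h_40 = 7·10 + 6·4 = 3
h_41 = 7·3 + 6·10 = 3
h_42 = 7·3 + 6·3 = 0
h_43 = 7·0 + 6·3 = 5
h_44 = 7·5 + 6·0 = 9
h_45 = 7·9 + 6·5 = 2
h_46 = 7·2 + 6·9 = 3
h_47 = 7·3 + 6·2 = 7
h_48 = 7·7 + 6·3 = 2
h_49 = 7·2 + 6·7 = 4
h_50 = 7·4 + 6·2 = 1
h_51 = 7·1 + 6·4 = 5
h_52 = 7·5 + 6·1 = 2
h_53 = 7·2 + 6·5 = 5
h_54 = 7·5 + 6·2 = 8
h_55 = 7·8 + 6·5 = 8
h_56 = 7·8 + 6·8 = 0
h_57 = 7·0 + 6·8 = 9
h_58 = 7·9 + 6·0 = 11
h_59 = 7·11 + 6·9 = 1
h_60 = 7·1 + 6·11 = 8
h_61 = 7·8 + 6·1 = 10
h_62 = 7·10 + 6·8 = 1
h_63 = 7·1 + 6·10 = 2
h_64 = 7·2 + 6·1 = 7
h_65 = 7·7 + 6·2 = 9
h_66 = 7·9 + 6·7 = 1
h_67 = 7·1 + 6·9 = 9
h_68 = 7·9 + 6·1 = 4
h_69 = 7·4 + 6·9 = 4
h_70 = 7·4 + 6·4 = 0
h_71 = 7·0 + 6·4 = 11
h_72 = 7·11 + 6·0 = 12
h_73 = 7·12 + 6·11 = 7
h_74 = 7·7 + 6·12 = 4
h_75 = 7·4 + 6·7 = 5
h_76 = 7·5 + 6·4 = 7
h_77 = 7·7 + 6·5 = 1
h_78 = 7·1 + 6·7 = 10
h_79 = 7·10 + 6·1 = 11
h_80 = 7·11 + 6·10 = 7
h_81 = 7·7 + 6·11 = 11
h_82 = 7·11 + 6·7 = 2
h_83 = 7·2 + 6·11 = 2
h_84 = 7·2 + 6·2 = 0
h_85 = 7·0 + 6·2 = 12
h_86 = 7·12 + 6·0 = 6
h_87 = 7·6 + 6·12 = 10
h_88 = 7·10 + 6·6 = 2
h_89 = 7·2 + 6·10 = 9
h_90 = 7·9 + 6·2 = 10
h_91 = 7·10 + 6·9 = 7
h_92 = 7·7 + 6·10 = 5
h_93 = 7·5 + 6·7 = 12
h_94 = 7·12 + 6·5 = 10
h_95 = 7·10 + 6·12 = 12
h_96 = 7·12 + 6·10 = 1
h_97 = 7·1 + 6·12 = 1
h_98 = 7·1 + 6·1 = 0
h_99 = 7·0 + 6·1 = 6
h_100 = 7·6 + 6·0 = 3
h_101 = 7·3 + 6·6 = 5
h_102 = 7·5 + 6·3 = 1
h_103 = 7·1 + 6·5 = 11
h_104 = 7·11 + 6·1 = 5
h_105 = 7·5 + 6·11 = 10
h_106 = 7·10 + 6·5 = 9
h_107 = 7·9 + 6·10 = 6
h_108 = 7·6 + 6·9 = 5
h_109 = 7·5 + 6·6 = 6
h_110 = 7·6 + 6·5 = 7
h_111 = 7·7 + 6·6 = 7
h_112 = 7·7 + 6·7 = 0
h_113 = 7·0 + 6·7 = 3
h_114 = 7·3 + 6·0 = 8
h_115 = 7·8 + 6·3 = 9
h_116 = 7·9 + 6·8 = 7
h_117 = 7·7 + 6·9 = 12
h_118 = 7·12 + 6·7 = 9
h_119 = 7·9 + 6·12 = 5
h_120 = 7·5 + 6·9 = 11
h_121 = 7·11 + 6·5 = 3
h_122 = 7·3 + 6·11 = 9
h_123 = 7·9 + 6·3 = 3
h_124 = 7·3 + 6·9 = 10
h_125 = 7·10 + 6·3 = 10
h_126 = 7·10 + 6·10 = 0
h_127 = 7·0 + 6·10 = 8
h_128 = 7·8 + 6·0 = 4
h_129 = 7·4 + 6·8 = 11
h_130 = 7·11 + 6·4 = 10
h_131 = 7·10 + 6·11 = 6
h_132 = 7·6 + 6·10 = 11
h_133 = 7·11 + 6·6 = 9
h_134 = 7·9 + 6·11 = 12
h_135 = 7·12 + 6·9 = 8
h_136 = 7·8 + 6·12 = 11
h_137 = 7·11 + 6·8 = 8
h_138 = 7·8 + 6·11 = 5
h_139 = 7·5 + 6·8 = 5
h_140 = 7·5 + 6·5 = 0
h_141 = 7·0 + 6·5 = 4
h_142 = 7·4 + 6·0 = 2
h_143 = 7·2 + 6·4 = 12
h_144 = 7·12 + 6·2 = 5
h_145 = 7·5 + 6·12 = 3
h_146 = 7·3 + 6·5 = 12
h_147 = 7·12 + 6·3 = 11
h_148 = 7·11 + 6·12 = 6
h_149 = 7·6 + 6·11 = 4
h_150 = 7·4 + 6·6 = 12
h_151 = 7·12 + 6·4 = 4
h_152 = 7·4 + 6·12 = 9
h_153 = 7·9 + 6·4 = 9
h_154 = 7·9 + 6·9 = 0
h_155 = 7·0 + 6·9 = 2
h_156 = 7·2 + 6·0 = 1
h_157 = 7·1 + 6·2 = 6
h_158 = 7·6 + 6·1 = 9
h_159 = 7·9 + 6·6 = 8
h_160 = 7·8 + 6·9 = 6
h_161 = 7·6 + 6·8 = 12
h_162 = 7·12 + 6·6 = 3
h_163 = 7·3 + 6·12 = 2
h_164 = 7·2 + 6·3 = 6
h_165 = 7·6 + 6·2 = 2
h_166 = 7·2 + 6·6 = 11
h_167 = 7·11 + 6·2 = 11
h_168 = 7·11 + 6·11 = 0
h_169 = 7·0 + 6·11 = 1
h_170 = 7·1 + 6·0 = 7
h_171 = 7·7 + 6·1 = 3
h_172 = 7·3 + 6·7 = 11
h_173 = 7·11 + 6·3 = 4
h_174 = 7·4 + 6·11 = 3
h_175 = 7·3 + 6·4 = 6
h_176 = 7·6 + 6·3 = 8
h_177 = 7·8 + 6·6 = 1
h_178 = 7·1 + 6·8 = 3
h_179 = 7·3 + 6·1 = 1
h_180 = 7·1 + 6·3 = 12
h_181 = 7·12 + 6·1 = 12
h_182 = 7·12 + 6·12 = 0
h_183 = 7·0 + 6·12 = 7
h_184 = 7·7 + 6·0 = 10
h_185 = 7·10 + 6·7 = 8
h_186 = 7·8 + 6·10 = 12
h_187 = 7·12 + 6·8 = 2
h_188 = 7·2 + 6·12 = 8
h_189 = 7·8 + 6·2 = 3
h_190 = 7·3 + 6·8 = 4
h_191 = 7·4 + 6·3 = 7
h_192 = 7·7 + 6·4 = 8
h_193 = 7·8 + 6·7 = 7
h_194 = 7·7 + 6·8 = 6
h_195 = 7·6 + 6·7 = 6
h_196 = 7·6 + 6·6 = 0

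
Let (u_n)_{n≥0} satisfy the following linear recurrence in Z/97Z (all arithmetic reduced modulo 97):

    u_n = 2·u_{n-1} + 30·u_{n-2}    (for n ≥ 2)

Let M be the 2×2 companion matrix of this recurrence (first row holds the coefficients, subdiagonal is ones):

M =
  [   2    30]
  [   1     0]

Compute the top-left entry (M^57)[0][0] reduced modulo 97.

54

(M^57)[0][0] is the top entry after applying M 57 times to the unit state (1, 0). Equivalently it is h_{58} for the auxiliary sequence (h_n) obeying the same recurrence with h_1 = 1 and h_i = 0 for 0 ≤ i < 1:
h_2 = 2·1 + 30·0 = 2
h_3 = 2·2 + 30·1 = 34
h_4 = 2·34 + 30·2 = 31
h_5 = 2·31 + 30·34 = 15
h_6 = 2·15 + 30·31 = 87
h_7 = 2·87 + 30·15 = 42
h_8 = 2·42 + 30·87 = 75
h_9 = 2·75 + 30·42 = 52
h_10 = 2·52 + 30·75 = 26
h_11 = 2·26 + 30·52 = 60
h_12 = 2·60 + 30·26 = 27
h_13 = 2·27 + 30·60 = 11
h_14 = 2·11 + 30·27 = 56
h_15 = 2·56 + 30·11 = 54
h_16 = 2·54 + 30·56 = 42
h_17 = 2·42 + 30·54 = 55
h_18 = 2·55 + 30·42 = 12
h_19 = 2·12 + 30·55 = 25
h_20 = 2·25 + 30·12 = 22
h_21 = 2·22 + 30·25 = 18
h_22 = 2·18 + 30·22 = 17
h_23 = 2·17 + 30·18 = 89
h_24 = 2·89 + 30·17 = 9
h_25 = 2·9 + 30·89 = 69
h_26 = 2·69 + 30·9 = 20
h_27 = 2·20 + 30·69 = 73
h_28 = 2·73 + 30·20 = 67
h_29 = 2·67 + 30·73 = 93
h_30 = 2·93 + 30·67 = 62
h_31 = 2·62 + 30·93 = 4
h_32 = 2·4 + 30·62 = 25
h_33 = 2·25 + 30·4 = 73
h_34 = 2·73 + 30·25 = 23
h_35 = 2·23 + 30·73 = 5
h_36 = 2·5 + 30·23 = 21
h_37 = 2·21 + 30·5 = 95
h_38 = 2·95 + 30·21 = 44
h_39 = 2·44 + 30·95 = 28
h_40 = 2·28 + 30·44 = 18
h_41 = 2·18 + 30·28 = 3
h_42 = 2·3 + 30·18 = 61
h_43 = 2·61 + 30·3 = 18
h_44 = 2·18 + 30·61 = 23
h_45 = 2·23 + 30·18 = 4
h_46 = 2·4 + 30·23 = 19
h_47 = 2·19 + 30·4 = 61
h_48 = 2·61 + 30·19 = 13
h_49 = 2·13 + 30·61 = 13
h_50 = 2·13 + 30·13 = 28
h_51 = 2·28 + 30·13 = 58
h_52 = 2·58 + 30·28 = 83
h_53 = 2·83 + 30·58 = 63
h_54 = 2·63 + 30·83 = 94
h_55 = 2·94 + 30·63 = 41
h_56 = 2·41 + 30·94 = 89
h_57 = 2·89 + 30·41 = 50
h_58 = 2·50 + 30·89 = 54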